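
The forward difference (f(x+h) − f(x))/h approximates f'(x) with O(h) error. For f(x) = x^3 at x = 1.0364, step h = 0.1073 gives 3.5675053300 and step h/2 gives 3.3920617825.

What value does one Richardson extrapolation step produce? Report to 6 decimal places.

3.216618

With r = 1 the leading error scales as h^1, so the weight is 2^1 = 2.
Weighted: 6.7841235650 − 3.5675053300 = 3.2166182350
3.2166182350 ÷ 1 = 3.2166182350
Shift from A(h/2): −0.1754435475.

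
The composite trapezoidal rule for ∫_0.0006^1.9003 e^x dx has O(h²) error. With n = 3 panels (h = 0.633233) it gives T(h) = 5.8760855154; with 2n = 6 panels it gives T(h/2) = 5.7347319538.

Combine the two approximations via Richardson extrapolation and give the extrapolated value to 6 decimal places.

5.687614

Error is O(h^2); halving h shrinks it by 2^2 = 4.
2^2*A(h/2) = 22.9389278152; minus A(h) gives 17.0628422998.
R = 17.0628422998/3 = 5.6876140999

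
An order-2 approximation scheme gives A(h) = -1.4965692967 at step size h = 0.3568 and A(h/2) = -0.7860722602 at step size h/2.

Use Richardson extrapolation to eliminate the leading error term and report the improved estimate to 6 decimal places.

With r = 2 the leading error scales as h^2, so the weight is 2^2 = 4.
4*(-0.7860722602) − (-1.4965692967) = -1.6477197441
Divide by 2^2 − 1 = 3.
Result: -0.5492399147
Correction |R − A(h/2)| = 2.368e-01; gap |A(h/2) − A(h)| = 7.105e-01.

-0.549240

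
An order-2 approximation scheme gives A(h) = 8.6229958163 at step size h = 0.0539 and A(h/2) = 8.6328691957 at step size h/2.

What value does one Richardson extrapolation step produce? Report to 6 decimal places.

8.636160

r = 2, so 2^r = 4.
2^2*A(h/2) = 34.5314767828; minus A(h) gives 25.9084809665.
Extrapolated: 25.9084809665 / 3 = 8.6361603222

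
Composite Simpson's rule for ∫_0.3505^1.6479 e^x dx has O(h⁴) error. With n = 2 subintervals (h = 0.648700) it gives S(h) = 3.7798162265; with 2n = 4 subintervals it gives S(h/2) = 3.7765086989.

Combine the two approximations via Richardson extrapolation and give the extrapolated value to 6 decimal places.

3.776288

r = 4, so 2^r = 16.
Top: 16(3.7765086989) − (3.7798162265) = 56.6443229559
Denominator 16 − 1 = 15.
So the Richardson estimate is 3.7762881971.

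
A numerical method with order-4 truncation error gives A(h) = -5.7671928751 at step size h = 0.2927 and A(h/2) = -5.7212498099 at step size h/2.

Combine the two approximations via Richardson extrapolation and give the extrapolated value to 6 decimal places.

Leading term ∝ h^4; use weight 16 = 2^4.
16*(-5.7212498099) = -91.5399969584; (-91.5399969584) − (-5.7671928751) = -85.7728040833
Denominator 16 − 1 = 15.
R = (-85.7728040833)/15 = -5.7181869389

-5.718187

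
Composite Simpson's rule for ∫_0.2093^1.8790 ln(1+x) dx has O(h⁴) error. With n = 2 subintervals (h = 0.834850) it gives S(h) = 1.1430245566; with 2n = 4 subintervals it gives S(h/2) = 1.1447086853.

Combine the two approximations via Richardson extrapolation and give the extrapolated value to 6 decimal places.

1.144821

Order 4 gives 2^r = 16 and 2^r − 1 = 15.
2^4*A(h/2) = 18.3153389648; minus A(h) gives 17.1723144082.
Divide by 2^4 − 1 = 15.
So the Richardson estimate is 1.1448209605.
Shift from A(h/2): +0.0001122752.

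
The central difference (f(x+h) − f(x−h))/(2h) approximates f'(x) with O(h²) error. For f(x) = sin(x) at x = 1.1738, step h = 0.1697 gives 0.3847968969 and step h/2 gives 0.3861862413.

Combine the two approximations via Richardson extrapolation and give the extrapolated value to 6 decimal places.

0.386649

Method order is 2; weight 2^2 = 4.
Top: 4(0.3861862413) − (0.3847968969) = 1.1599480683
(4 × 0.3861862413 − 0.3847968969)/(4 − 1) = 0.3866493561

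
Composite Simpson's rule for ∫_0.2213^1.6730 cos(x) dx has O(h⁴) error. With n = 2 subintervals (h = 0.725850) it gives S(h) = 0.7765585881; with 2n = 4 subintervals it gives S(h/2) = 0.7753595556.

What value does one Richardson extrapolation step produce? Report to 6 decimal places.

0.775280

r = 4: numerator weight 16, denominator 15.
16 × 0.7753595556 − 0.7765585881 = 11.6291943015
Divide by 2^4 − 1 = 15.
(16 × 0.7753595556 − 0.7765585881)/(16 − 1) = 0.7752796201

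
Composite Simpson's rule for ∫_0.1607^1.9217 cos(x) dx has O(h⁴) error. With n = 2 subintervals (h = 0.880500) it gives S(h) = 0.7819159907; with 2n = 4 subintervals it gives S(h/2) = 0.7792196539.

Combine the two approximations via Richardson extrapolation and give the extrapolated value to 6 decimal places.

0.779040

With r = 4 the leading error scales as h^4, so the weight is 2^4 = 16.
Difference of the inputs: 0.7792196539 − 0.7819159907 = -0.0026963368
Correction (A(h/2) − A(h))/(16 − 1) = (-0.0026963368)/15 = -0.0001797558
R = 0.7792196539 − 0.0001797558 = 0.7790398981
Shift from A(h/2): −0.0001797558.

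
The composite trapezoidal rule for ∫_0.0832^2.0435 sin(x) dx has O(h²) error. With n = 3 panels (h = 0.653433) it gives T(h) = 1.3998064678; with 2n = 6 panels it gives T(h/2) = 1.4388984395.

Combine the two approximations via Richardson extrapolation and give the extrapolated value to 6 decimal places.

r = 2, so 2^r = 4.
Weighted: 5.7555937580 − 1.3998064678 = 4.3557872902
R = 4.3557872902/3 = 1.4519290967
Correction |R − A(h/2)| = 1.303e-02; gap |A(h/2) − A(h)| = 3.909e-02.

1.451929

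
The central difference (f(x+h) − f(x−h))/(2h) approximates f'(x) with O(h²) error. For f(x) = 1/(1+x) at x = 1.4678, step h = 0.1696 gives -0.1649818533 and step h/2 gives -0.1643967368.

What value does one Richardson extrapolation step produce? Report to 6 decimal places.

-0.164202

r = 2: numerator weight 4, denominator 3.
Numerator 4*A(h/2) − A(h) = 4*(-0.1643967368) − (-0.1649818533) = -0.4926050939
Extrapolated: (-0.4926050939) / 3 = -0.1642016980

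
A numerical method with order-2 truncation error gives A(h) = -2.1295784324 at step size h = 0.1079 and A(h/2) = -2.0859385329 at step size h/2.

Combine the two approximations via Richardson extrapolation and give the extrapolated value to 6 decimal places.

-2.071392

The method has order 2: 2^2 = 4.
Difference of the inputs: -2.0859385329 − (-2.1295784324) = 0.0436398995
Correction (A(h/2) − A(h))/(4 − 1) = 0.0436398995/3 = 0.0145466332
R = A(h/2) + (A(h/2) − A(h))/3 = -2.0859385329 + 0.0145466332 = -2.0713918997
Gap between inputs: 4.364e-02; correction applied: +0.0145466332.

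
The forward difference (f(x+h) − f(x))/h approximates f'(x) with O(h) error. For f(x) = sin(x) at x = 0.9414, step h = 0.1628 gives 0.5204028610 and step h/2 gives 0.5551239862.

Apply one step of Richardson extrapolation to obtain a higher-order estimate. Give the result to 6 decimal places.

The method has order 1: 2^1 = 2.
2^1*A(h/2) = 1.1102479724; minus A(h) gives 0.5898451114.
(2*0.5551239862 − 0.5204028610)/(2 − 1) = 0.5898451114
Correction |R − A(h/2)| = 3.472e-02; gap |A(h/2) − A(h)| = 3.472e-02.

0.589845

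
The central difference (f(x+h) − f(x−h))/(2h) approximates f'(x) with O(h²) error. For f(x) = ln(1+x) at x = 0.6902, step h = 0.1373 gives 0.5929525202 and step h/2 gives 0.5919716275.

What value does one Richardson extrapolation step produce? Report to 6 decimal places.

0.591645

Method order is 2; weight 2^2 = 4.
Difference of the inputs: 0.5919716275 − 0.5929525202 = -0.0009808927
Divide by 2^2 − 1 = 3: (-0.0009808927)/3 = -0.0003269642
R = 0.5919716275 − 0.0003269642 = 0.5916446633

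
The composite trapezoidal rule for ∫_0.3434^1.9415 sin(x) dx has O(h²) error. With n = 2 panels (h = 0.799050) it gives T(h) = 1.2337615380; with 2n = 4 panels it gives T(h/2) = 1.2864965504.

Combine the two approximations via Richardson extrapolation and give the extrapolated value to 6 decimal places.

Error is O(h^2); halving h shrinks it by 2^2 = 4.
2^2×A(h/2) = 5.1459862016; minus A(h) gives 3.9122246636.
R = 3.9122246636/3 = 1.3040748879

1.304075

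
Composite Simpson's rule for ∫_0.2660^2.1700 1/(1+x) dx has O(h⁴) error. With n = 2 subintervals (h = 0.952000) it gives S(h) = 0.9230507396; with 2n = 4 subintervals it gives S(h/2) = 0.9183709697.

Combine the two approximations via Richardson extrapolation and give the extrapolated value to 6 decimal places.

Leading term ∝ h^4; use weight 16 = 2^4.
2^4·A(h/2) = 14.6939355152; minus A(h) gives 13.7708847756.
R = 13.7708847756/15 = 0.9180589850
Shift from A(h/2): −0.0003119847.

0.918059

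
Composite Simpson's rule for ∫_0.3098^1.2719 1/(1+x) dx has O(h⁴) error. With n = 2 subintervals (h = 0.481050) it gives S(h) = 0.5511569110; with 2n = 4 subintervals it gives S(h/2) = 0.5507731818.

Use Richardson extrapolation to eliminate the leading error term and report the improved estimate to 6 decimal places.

0.550748

r = 4: numerator weight 16, denominator 15.
Numerator 16*A(h/2) − A(h) = 16*0.5507731818 − 0.5511569110 = 8.2612139978
8.2612139978 ÷ 15 = 0.5507475999
Gap between inputs: 3.837e-04; correction applied: −0.0000255819.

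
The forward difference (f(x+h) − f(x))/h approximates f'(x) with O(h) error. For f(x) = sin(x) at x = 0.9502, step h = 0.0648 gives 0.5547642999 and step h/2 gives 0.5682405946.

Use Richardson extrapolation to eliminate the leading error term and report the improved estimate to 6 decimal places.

0.581717

r = 1: numerator weight 2, denominator 1.
2 × 0.5682405946 − 0.5547642999 = 0.5817168893
Divide by 2^1 − 1 = 1.
R = 0.5817168893/1 = 0.5817168893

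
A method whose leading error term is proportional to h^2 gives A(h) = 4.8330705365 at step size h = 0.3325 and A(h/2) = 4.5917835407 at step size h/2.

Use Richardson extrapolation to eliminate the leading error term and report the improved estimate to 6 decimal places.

4.511355

Error is O(h^2); halving h shrinks it by 2^2 = 4.
4·4.5917835407 = 18.3671341628; 18.3671341628 − 4.8330705365 = 13.5340636263
Denominator 4 − 1 = 3.
Result: 4.5113545421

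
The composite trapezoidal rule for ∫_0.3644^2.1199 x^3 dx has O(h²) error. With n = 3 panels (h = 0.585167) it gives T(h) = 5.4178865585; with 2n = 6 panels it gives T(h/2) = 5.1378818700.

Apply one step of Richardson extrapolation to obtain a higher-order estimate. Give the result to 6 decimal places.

Error is O(h^2); halving h shrinks it by 2^2 = 4.
Numerator 4*A(h/2) − A(h) = 4*5.1378818700 − 5.4178865585 = 15.1336409215
R = 15.1336409215/3 = 5.0445469738

5.044547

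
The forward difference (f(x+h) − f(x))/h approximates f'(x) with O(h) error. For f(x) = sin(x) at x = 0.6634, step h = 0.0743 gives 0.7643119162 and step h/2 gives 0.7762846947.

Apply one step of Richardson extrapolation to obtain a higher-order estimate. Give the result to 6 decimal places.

0.788257

Method order is 1; weight 2^1 = 2.
Weighted: 1.5525693894 − 0.7643119162 = 0.7882574732
R = 0.7882574732/1 = 0.7882574732
Shift from A(h/2): +0.0119727785.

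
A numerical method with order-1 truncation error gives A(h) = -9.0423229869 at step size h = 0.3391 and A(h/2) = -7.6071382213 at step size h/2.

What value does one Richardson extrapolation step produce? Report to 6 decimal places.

Order 1 gives 2^r = 2 and 2^r − 1 = 1.
Top: 2(-7.6071382213) − (-9.0423229869) = -6.1719534557
R = (-6.1719534557)/1 = -6.1719534557
Gap between inputs: 1.435e+00; correction applied: +1.4351847656.

-6.171953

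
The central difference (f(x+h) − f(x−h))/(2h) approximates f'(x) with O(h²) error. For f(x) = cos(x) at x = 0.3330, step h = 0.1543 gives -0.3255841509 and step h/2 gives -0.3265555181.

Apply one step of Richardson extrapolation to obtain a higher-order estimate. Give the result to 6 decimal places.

Error is O(h^2); halving h shrinks it by 2^2 = 4.
2^2*A(h/2) = -1.3062220724; minus A(h) gives -0.9806379215.
(4*(-0.3265555181) − (-0.3255841509))/(4 − 1) = -0.3268793072
Correction |R − A(h/2)| = 3.238e-04; gap |A(h/2) − A(h)| = 9.714e-04.

-0.326879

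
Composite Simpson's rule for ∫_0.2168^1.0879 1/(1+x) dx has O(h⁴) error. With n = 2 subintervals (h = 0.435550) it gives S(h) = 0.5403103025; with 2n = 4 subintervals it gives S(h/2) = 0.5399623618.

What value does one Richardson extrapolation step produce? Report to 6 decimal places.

Method order is 4; weight 2^4 = 16.
16*0.5399623618 = 8.6393977888; 8.6393977888 − 0.5403103025 = 8.0990874863
Denominator 16 − 1 = 15.
Result: 0.5399391658
Correction |R − A(h/2)| = 2.320e-05; gap |A(h/2) − A(h)| = 3.479e-04.

0.539939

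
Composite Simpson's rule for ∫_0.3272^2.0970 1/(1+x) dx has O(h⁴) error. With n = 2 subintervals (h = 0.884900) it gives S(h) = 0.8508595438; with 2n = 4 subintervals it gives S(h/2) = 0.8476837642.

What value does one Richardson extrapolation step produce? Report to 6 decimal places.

0.847472

r = 4, so 2^r = 16.
Weighted: 13.5629402272 − 0.8508595438 = 12.7120806834
R = 12.7120806834/15 = 0.8474720456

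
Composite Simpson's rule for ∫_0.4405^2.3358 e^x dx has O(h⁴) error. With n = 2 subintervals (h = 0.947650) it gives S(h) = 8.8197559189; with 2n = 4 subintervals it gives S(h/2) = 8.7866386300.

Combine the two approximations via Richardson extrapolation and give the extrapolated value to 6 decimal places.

8.784431

r = 4, so 2^r = 16.
16*8.7866386300 − 8.8197559189 = 131.7664621611
Extrapolated: 131.7664621611 / 15 = 8.7844308107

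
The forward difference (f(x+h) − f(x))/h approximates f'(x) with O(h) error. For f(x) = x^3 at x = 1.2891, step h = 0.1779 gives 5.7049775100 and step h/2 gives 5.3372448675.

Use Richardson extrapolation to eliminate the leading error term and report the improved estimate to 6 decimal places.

Order 1 gives 2^r = 2 and 2^r − 1 = 1.
2*5.3372448675 = 10.6744897350; subtract 5.7049775100 → 4.9695122250
R = 4.9695122250/1 = 4.9695122250
Gap between inputs: 3.677e-01; correction applied: −0.3677326425.

4.969512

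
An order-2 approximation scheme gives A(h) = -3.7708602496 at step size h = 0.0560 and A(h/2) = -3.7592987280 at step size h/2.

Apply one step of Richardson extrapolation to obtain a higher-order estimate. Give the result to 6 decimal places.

Leading term ∝ h^2; use weight 4 = 2^2.
Weighted: (-15.0371949120) − (-3.7708602496) = -11.2663346624
Divide by 2^2 − 1 = 3.
(-11.2663346624) ÷ 3 = -3.7554448875
Correction |R − A(h/2)| = 3.854e-03; gap |A(h/2) − A(h)| = 1.156e-02.

-3.755445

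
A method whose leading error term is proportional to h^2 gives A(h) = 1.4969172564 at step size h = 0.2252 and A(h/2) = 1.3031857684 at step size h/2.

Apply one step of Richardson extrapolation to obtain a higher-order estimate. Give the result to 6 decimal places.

The method has order 2: 2^2 = 4.
4 × 1.3031857684 − 1.4969172564 = 3.7158258172
3.7158258172 ÷ 3 = 1.2386086057

1.238609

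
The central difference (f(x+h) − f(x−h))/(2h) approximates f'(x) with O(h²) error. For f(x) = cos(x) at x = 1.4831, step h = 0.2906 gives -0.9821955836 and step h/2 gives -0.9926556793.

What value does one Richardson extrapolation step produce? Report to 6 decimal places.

-0.996142

r = 2, so 2^r = 4.
Weighted: (-3.9706227172) − (-0.9821955836) = -2.9884271336
R = (-2.9884271336)/3 = -0.9961423779
Gap between inputs: 1.046e-02; correction applied: −0.0034866986.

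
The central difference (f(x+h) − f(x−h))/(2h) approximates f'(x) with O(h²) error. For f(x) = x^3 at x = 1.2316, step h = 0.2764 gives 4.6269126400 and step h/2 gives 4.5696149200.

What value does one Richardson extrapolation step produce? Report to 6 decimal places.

Error is O(h^2); halving h shrinks it by 2^2 = 4.
4·4.5696149200 = 18.2784596800; 18.2784596800 − 4.6269126400 = 13.6515470400
Extrapolated: 13.6515470400 / 3 = 4.5505156800

4.550516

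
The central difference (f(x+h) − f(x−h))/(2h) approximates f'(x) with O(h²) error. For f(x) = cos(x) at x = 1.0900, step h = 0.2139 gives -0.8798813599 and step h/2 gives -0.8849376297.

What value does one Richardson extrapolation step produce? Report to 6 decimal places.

-0.886623

The method has order 2: 2^2 = 4.
4×(-0.8849376297) − (-0.8798813599) = -2.6598691589
Divide by 2^2 − 1 = 3.
R = (-2.6598691589)/3 = -0.8866230530
Shift from A(h/2): −0.0016854233.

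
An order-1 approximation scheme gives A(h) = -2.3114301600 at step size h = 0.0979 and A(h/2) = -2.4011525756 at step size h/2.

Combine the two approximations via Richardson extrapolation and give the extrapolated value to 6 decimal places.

Leading term ∝ h^1; use weight 2 = 2^1.
Difference of the inputs: -2.4011525756 − (-2.3114301600) = -0.0897224156
Divide by 2^1 − 1 = 1: (-0.0897224156)/1 = -0.0897224156
R = -2.4011525756 − 0.0897224156 = -2.4908749912

-2.490875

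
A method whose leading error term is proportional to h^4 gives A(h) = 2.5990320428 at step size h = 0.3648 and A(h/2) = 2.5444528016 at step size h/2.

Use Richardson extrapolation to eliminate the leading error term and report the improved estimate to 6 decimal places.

r = 4, so 2^r = 16.
16×2.5444528016 = 40.7112448256; 40.7112448256 − 2.5990320428 = 38.1122127828
R = 38.1122127828/15 = 2.5408141855

2.540814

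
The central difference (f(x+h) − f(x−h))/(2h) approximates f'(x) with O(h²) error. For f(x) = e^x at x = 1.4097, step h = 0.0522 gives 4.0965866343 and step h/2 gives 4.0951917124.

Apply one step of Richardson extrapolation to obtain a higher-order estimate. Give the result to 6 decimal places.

4.094727

r = 2: numerator weight 4, denominator 3.
Weighted: 16.3807668496 − 4.0965866343 = 12.2841802153
Denominator 4 − 1 = 3.
Result: 4.0947267384
Shift from A(h/2): −0.0004649740.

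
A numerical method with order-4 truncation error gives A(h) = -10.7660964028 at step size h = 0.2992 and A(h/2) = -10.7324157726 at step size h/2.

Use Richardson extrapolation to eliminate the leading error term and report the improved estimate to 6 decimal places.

r = 4, so 2^r = 16.
Weighted: (-171.7186523616) − (-10.7660964028) = -160.9525559588
R = (-160.9525559588)/15 = -10.7301703973
Shift from A(h/2): +0.0022453753.

-10.730170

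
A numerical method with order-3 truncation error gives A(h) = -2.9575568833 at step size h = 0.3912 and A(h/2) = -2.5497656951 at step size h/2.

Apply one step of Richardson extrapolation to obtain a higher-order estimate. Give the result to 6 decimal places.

-2.491510

Error is O(h^3); halving h shrinks it by 2^3 = 8.
Weighted: (-20.3981255608) − (-2.9575568833) = -17.4405686775
Denominator 8 − 1 = 7.
So the Richardson estimate is -2.4915098111.
Correction |R − A(h/2)| = 5.826e-02; gap |A(h/2) − A(h)| = 4.078e-01.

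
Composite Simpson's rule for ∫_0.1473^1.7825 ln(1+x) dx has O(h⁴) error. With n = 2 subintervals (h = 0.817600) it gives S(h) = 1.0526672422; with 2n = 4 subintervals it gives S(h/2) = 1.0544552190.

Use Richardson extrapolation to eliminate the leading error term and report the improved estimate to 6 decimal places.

Order 4 gives 2^r = 16 and 2^r − 1 = 15.
2^4·A(h/2) = 16.8712835040; minus A(h) gives 15.8186162618.
Denominator 16 − 1 = 15.
R = 15.8186162618/15 = 1.0545744175
Gap between inputs: 1.788e-03; correction applied: +0.0001191985.

1.054574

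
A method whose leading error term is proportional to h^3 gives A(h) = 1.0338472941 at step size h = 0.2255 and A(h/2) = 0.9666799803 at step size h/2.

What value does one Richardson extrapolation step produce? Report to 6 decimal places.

Method order is 3; weight 2^3 = 8.
Weighted: 7.7334398424 − 1.0338472941 = 6.6995925483
Extrapolated: 6.6995925483 / 7 = 0.9570846498

0.957085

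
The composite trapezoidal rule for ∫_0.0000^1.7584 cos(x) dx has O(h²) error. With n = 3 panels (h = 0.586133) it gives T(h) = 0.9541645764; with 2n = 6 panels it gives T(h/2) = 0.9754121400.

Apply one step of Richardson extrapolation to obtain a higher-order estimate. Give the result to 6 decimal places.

r = 2, so 2^r = 4.
4*0.9754121400 = 3.9016485600; 3.9016485600 − 0.9541645764 = 2.9474839836
Divide by 2^2 − 1 = 3.
Extrapolated: 2.9474839836 / 3 = 0.9824946612

0.982495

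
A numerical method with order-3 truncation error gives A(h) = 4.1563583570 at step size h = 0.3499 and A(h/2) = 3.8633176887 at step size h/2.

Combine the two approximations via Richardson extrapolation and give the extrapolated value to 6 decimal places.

The method has order 3: 2^3 = 8.
Numerator 8×A(h/2) − A(h) = 8×3.8633176887 − 4.1563583570 = 26.7501831526
Extrapolated: 26.7501831526 / 7 = 3.8214547361
Correction |R − A(h/2)| = 4.186e-02; gap |A(h/2) − A(h)| = 2.930e-01.

3.821455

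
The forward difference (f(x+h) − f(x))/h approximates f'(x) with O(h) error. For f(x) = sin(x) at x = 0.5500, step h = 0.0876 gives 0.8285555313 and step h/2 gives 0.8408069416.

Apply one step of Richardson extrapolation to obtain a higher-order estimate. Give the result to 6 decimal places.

Error is O(h^1); halving h shrinks it by 2^1 = 2.
Numerator 2*A(h/2) − A(h) = 2*0.8408069416 − 0.8285555313 = 0.8530583519
0.8530583519 ÷ 1 = 0.8530583519

0.853058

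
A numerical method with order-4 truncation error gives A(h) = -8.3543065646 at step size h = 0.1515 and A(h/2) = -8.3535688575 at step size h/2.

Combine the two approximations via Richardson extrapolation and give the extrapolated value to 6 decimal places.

Error is O(h^4); halving h shrinks it by 2^4 = 16.
Difference of the inputs: -8.3535688575 − (-8.3543065646) = 0.0007377071
Divide by 2^4 − 1 = 15: 0.0007377071/15 = 0.0000491805
R = A(h/2) + (A(h/2) − A(h))/15 = -8.3535688575 + 0.0000491805 = -8.3535196770

-8.353520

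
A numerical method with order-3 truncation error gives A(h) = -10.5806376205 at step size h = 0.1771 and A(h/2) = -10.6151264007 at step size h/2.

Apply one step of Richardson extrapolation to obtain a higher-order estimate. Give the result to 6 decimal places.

-10.620053

The method has order 3: 2^3 = 8.
8*(-10.6151264007) = -84.9210112056; (-84.9210112056) − (-10.5806376205) = -74.3403735851
Divide by 2^3 − 1 = 7.
(8*(-10.6151264007) − (-10.5806376205))/(8 − 1) = -10.6200533693
Correction |R − A(h/2)| = 4.927e-03; gap |A(h/2) − A(h)| = 3.449e-02.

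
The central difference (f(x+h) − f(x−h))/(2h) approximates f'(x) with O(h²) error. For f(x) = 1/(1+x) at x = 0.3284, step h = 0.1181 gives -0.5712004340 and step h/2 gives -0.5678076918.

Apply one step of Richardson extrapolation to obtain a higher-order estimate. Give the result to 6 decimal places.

Error is O(h^2); halving h shrinks it by 2^2 = 4.
2^2·A(h/2) = -2.2712307672; minus A(h) gives -1.7000303332.
(4·(-0.5678076918) − (-0.5712004340))/(4 − 1) = -0.5666767777
Gap between inputs: 3.393e-03; correction applied: +0.0011309141.

-0.566677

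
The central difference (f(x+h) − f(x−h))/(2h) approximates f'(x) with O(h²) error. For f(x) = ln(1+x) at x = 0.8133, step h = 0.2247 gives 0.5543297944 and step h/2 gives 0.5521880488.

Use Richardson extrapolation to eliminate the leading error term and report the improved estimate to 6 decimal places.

Leading term ∝ h^2; use weight 4 = 2^2.
2^2×A(h/2) = 2.2087521952; minus A(h) gives 1.6544224008.
Divide by 2^2 − 1 = 3.
1.6544224008 ÷ 3 = 0.5514741336
Gap between inputs: 2.142e-03; correction applied: −0.0007139152.

0.551474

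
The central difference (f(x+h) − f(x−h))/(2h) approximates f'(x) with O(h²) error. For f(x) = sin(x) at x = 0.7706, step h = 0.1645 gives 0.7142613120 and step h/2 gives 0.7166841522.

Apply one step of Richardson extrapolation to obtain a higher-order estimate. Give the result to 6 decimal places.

0.717492

Order 2 gives 2^r = 4 and 2^r − 1 = 3.
4 × 0.7166841522 − 0.7142613120 = 2.1524752968
Divide by 2^2 − 1 = 3.
Extrapolated: 2.1524752968 / 3 = 0.7174917656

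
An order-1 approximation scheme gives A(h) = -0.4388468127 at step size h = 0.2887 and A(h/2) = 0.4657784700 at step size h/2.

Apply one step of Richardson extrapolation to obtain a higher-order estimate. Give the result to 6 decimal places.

1.370404

Method order is 1; weight 2^1 = 2.
Weighted: 0.9315569400 − (-0.4388468127) = 1.3704037527
R = 1.3704037527/1 = 1.3704037527
Gap between inputs: 9.046e-01; correction applied: +0.9046252827.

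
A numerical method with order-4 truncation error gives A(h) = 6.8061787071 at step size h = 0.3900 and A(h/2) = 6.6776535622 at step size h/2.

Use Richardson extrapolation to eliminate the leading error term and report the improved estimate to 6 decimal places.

6.669085

Leading term ∝ h^4; use weight 16 = 2^4.
16*6.6776535622 = 106.8424569952; subtract 6.8061787071 → 100.0362782881
Divide by 2^4 − 1 = 15.
So the Richardson estimate is 6.6690852192.
Gap between inputs: 1.285e-01; correction applied: −0.0085683430.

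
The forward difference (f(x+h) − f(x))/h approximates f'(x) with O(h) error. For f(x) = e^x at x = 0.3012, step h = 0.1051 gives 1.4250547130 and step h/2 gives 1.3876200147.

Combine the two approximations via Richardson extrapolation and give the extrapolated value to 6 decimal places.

1.350185

Order 1 gives 2^r = 2 and 2^r − 1 = 1.
A(h/2) − A(h) = 1.3876200147 − 1.4250547130 = -0.0374346983
Correction (A(h/2) − A(h))/(2 − 1) = (-0.0374346983)/1 = -0.0374346983
R = A(h/2) + (A(h/2) − A(h))/1 = 1.3876200147 − 0.0374346983 = 1.3501853164
Shift from A(h/2): −0.0374346983.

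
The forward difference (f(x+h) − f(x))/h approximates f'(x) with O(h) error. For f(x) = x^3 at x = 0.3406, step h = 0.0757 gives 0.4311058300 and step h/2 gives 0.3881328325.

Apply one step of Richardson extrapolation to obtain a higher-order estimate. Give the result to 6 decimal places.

0.345160

r = 1: numerator weight 2, denominator 1.
2·0.3881328325 = 0.7762656650; subtract 0.4311058300 → 0.3451598350
Divide by 2^1 − 1 = 1.
Extrapolated: 0.3451598350 / 1 = 0.3451598350
Gap between inputs: 4.297e-02; correction applied: −0.0429729975.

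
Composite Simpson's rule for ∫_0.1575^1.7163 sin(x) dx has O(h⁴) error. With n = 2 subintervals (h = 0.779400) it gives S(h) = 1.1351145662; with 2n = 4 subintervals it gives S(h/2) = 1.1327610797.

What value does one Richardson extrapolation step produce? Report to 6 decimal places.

1.132604

r = 4, so 2^r = 16.
16·1.1327610797 = 18.1241772752; subtract 1.1351145662 → 16.9890627090
(16·1.1327610797 − 1.1351145662)/(16 − 1) = 1.1326041806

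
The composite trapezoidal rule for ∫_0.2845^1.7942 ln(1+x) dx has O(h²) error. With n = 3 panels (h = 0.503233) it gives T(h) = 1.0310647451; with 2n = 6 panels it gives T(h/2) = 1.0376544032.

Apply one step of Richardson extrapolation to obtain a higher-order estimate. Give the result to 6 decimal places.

Method order is 2; weight 2^2 = 4.
Numerator 4×A(h/2) − A(h) = 4×1.0376544032 − 1.0310647451 = 3.1195528677
Denominator 4 − 1 = 3.
3.1195528677 ÷ 3 = 1.0398509559
Gap between inputs: 6.590e-03; correction applied: +0.0021965527.

1.039851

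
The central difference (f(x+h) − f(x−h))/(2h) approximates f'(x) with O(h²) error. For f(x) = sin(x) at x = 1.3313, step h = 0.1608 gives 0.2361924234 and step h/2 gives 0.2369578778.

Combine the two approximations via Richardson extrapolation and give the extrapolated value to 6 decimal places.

Leading term ∝ h^2; use weight 4 = 2^2.
Difference of the inputs: 0.2369578778 − 0.2361924234 = 0.0007654544
Divide by 2^2 − 1 = 3: 0.0007654544/3 = 0.0002551515
R = A(h/2) + (A(h/2) − A(h))/3 = 0.2369578778 + 0.0002551515 = 0.2372130293

0.237213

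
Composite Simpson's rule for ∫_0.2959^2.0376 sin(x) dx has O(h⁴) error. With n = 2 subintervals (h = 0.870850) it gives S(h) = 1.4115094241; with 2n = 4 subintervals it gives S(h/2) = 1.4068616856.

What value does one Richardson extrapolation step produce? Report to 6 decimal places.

1.406552

The method has order 4: 2^4 = 16.
Top: 16(1.4068616856) − (1.4115094241) = 21.0982775455
Divide by 2^4 − 1 = 15.
So the Richardson estimate is 1.4065518364.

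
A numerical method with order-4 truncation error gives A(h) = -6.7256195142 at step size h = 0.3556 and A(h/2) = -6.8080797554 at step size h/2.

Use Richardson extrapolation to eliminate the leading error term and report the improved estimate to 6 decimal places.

-6.813577

Leading term ∝ h^4; use weight 16 = 2^4.
16*(-6.8080797554) = -108.9292760864; (-108.9292760864) − (-6.7256195142) = -102.2036565722
Denominator 16 − 1 = 15.
So the Richardson estimate is -6.8135771048.
Shift from A(h/2): −0.0054973494.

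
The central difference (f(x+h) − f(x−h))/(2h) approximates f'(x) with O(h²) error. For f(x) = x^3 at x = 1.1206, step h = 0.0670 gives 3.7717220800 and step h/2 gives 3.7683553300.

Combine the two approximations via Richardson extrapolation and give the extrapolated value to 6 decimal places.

3.767233

r = 2, so 2^r = 4.
Numerator 4 × A(h/2) − A(h) = 4 × 3.7683553300 − 3.7717220800 = 11.3016992400
(4 × 3.7683553300 − 3.7717220800)/(4 − 1) = 3.7672330800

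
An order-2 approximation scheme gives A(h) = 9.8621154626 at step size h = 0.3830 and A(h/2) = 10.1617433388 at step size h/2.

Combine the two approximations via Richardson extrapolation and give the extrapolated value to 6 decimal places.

10.261619

r = 2: numerator weight 4, denominator 3.
A(h/2) − A(h) = 10.1617433388 − 9.8621154626 = 0.2996278762
Correction (A(h/2) − A(h))/(4 − 1) = 0.2996278762/3 = 0.0998759587
R = 10.1617433388 + 0.0998759587 = 10.2616192975
Gap between inputs: 2.996e-01; correction applied: +0.0998759587.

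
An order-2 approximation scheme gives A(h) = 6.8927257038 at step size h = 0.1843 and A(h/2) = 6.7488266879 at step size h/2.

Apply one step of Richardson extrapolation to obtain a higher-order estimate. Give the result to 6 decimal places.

Method order is 2; weight 2^2 = 4.
4·6.7488266879 = 26.9953067516; subtract 6.8927257038 → 20.1025810478
R = 20.1025810478/3 = 6.7008603493
Shift from A(h/2): −0.0479663386.

6.700860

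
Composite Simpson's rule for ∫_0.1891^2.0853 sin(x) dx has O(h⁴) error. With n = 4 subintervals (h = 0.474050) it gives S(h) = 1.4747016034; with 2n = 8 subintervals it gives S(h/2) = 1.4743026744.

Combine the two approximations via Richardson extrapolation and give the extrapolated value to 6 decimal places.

1.474276

Error is O(h^4); halving h shrinks it by 2^4 = 16.
Weighted: 23.5888427904 − 1.4747016034 = 22.1141411870
Divide by 2^4 − 1 = 15.
R = 22.1141411870/15 = 1.4742760791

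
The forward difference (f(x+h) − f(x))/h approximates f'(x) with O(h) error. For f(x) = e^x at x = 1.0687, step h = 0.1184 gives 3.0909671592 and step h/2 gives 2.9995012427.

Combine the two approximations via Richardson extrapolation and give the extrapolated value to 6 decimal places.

2.908035

The method has order 1: 2^1 = 2.
Weighted: 5.9990024854 − 3.0909671592 = 2.9080353262
(2×2.9995012427 − 3.0909671592)/(2 − 1) = 2.9080353262
Gap between inputs: 9.147e-02; correction applied: −0.0914659165.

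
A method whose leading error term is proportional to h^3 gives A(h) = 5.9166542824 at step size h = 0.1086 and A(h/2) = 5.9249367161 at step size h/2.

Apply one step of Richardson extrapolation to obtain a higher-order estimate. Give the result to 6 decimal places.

Order 3 gives 2^r = 8 and 2^r − 1 = 7.
Weighted: 47.3994937288 − 5.9166542824 = 41.4828394464
41.4828394464 ÷ 7 = 5.9261199209
Shift from A(h/2): +0.0011832048.

5.926120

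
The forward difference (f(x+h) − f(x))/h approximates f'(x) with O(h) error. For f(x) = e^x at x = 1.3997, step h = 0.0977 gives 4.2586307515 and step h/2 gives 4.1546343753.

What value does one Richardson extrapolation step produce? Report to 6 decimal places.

4.050638

Error is O(h^1); halving h shrinks it by 2^1 = 2.
2·4.1546343753 − 4.2586307515 = 4.0506379991
Denominator 2 − 1 = 1.
So the Richardson estimate is 4.0506379991.
Correction |R − A(h/2)| = 1.040e-01; gap |A(h/2) − A(h)| = 1.040e-01.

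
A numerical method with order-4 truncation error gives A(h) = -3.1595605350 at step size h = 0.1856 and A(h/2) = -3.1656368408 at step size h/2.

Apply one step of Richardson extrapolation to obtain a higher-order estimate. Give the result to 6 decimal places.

The method has order 4: 2^4 = 16.
Numerator 16 × A(h/2) − A(h) = 16 × (-3.1656368408) − (-3.1595605350) = -47.4906289178
(-47.4906289178) ÷ 15 = -3.1660419279
Correction |R − A(h/2)| = 4.051e-04; gap |A(h/2) − A(h)| = 6.076e-03.

-3.166042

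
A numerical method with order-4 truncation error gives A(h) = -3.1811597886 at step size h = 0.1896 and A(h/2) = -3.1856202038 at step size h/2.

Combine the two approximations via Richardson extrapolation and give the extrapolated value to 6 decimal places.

-3.185918

With r = 4 the leading error scales as h^4, so the weight is 2^4 = 16.
16×(-3.1856202038) − (-3.1811597886) = -47.7887634722
(-47.7887634722) ÷ 15 = -3.1859175648
Shift from A(h/2): −0.0002973610.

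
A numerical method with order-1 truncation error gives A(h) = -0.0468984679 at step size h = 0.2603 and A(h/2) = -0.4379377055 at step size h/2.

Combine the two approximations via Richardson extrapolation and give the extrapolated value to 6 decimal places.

r = 1: numerator weight 2, denominator 1.
Weighted: (-0.8758754110) − (-0.0468984679) = -0.8289769431
Divide by 2^1 − 1 = 1.
Extrapolated: (-0.8289769431) / 1 = -0.8289769431
Gap between inputs: 3.910e-01; correction applied: −0.3910392376.

-0.828977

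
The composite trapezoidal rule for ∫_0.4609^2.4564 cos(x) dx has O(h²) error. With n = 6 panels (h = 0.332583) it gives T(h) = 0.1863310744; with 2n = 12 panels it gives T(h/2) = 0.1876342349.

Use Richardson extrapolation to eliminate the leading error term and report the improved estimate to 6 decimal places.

With r = 2 the leading error scales as h^2, so the weight is 2^2 = 4.
Numerator 4×A(h/2) − A(h) = 4×0.1876342349 − 0.1863310744 = 0.5642058652
Divide by 2^2 − 1 = 3.
Extrapolated: 0.5642058652 / 3 = 0.1880686217

0.188069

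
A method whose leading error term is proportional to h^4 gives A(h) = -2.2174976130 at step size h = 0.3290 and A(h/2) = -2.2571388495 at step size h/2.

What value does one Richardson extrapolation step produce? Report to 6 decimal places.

-2.259782

The method has order 4: 2^4 = 16.
2^4×A(h/2) = -36.1142215920; minus A(h) gives -33.8967239790.
Extrapolated: (-33.8967239790) / 15 = -2.2597815986
Gap between inputs: 3.964e-02; correction applied: −0.0026427491.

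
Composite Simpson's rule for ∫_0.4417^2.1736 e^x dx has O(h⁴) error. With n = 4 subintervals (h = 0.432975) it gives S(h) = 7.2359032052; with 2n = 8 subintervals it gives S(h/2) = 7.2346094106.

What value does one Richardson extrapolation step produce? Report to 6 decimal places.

7.234523

Leading term ∝ h^4; use weight 16 = 2^4.
Numerator 16 × A(h/2) − A(h) = 16 × 7.2346094106 − 7.2359032052 = 108.5178473644
Divide by 2^4 − 1 = 15.
So the Richardson estimate is 7.2345231576.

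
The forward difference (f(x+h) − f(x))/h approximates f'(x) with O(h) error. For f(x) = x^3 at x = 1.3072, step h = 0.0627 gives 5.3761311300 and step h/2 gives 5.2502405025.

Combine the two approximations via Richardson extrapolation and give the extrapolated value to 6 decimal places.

5.124350

The method has order 1: 2^1 = 2.
A(h/2) − A(h) = 5.2502405025 − 5.3761311300 = -0.1258906275
Correction (A(h/2) − A(h))/(2 − 1) = (-0.1258906275)/1 = -0.1258906275
R = 5.2502405025 − 0.1258906275 = 5.1243498750
Correction |R − A(h/2)| = 1.259e-01; gap |A(h/2) − A(h)| = 1.259e-01.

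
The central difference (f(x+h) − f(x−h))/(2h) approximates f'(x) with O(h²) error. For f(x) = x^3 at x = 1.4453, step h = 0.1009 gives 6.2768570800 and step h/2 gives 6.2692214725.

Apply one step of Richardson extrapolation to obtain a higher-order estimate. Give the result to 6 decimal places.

The method has order 2: 2^2 = 4.
4 × 6.2692214725 − 6.2768570800 = 18.8000288100
18.8000288100 ÷ 3 = 6.2666762700
Correction |R − A(h/2)| = 2.545e-03; gap |A(h/2) − A(h)| = 7.636e-03.

6.266676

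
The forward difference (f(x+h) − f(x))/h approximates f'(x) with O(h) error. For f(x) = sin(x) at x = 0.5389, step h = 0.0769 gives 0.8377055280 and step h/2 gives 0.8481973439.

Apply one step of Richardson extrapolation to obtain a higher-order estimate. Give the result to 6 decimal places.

Method order is 1; weight 2^1 = 2.
2 × 0.8481973439 = 1.6963946878; 1.6963946878 − 0.8377055280 = 0.8586891598
0.8586891598 ÷ 1 = 0.8586891598

0.858689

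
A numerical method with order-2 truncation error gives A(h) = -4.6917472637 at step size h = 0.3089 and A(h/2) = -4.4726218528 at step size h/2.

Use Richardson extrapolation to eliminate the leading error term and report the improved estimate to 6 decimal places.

-4.399580

Order 2 gives 2^r = 4 and 2^r − 1 = 3.
Top: 4(-4.4726218528) − (-4.6917472637) = -13.1987401475
Extrapolated: (-13.1987401475) / 3 = -4.3995800492
Correction |R − A(h/2)| = 7.304e-02; gap |A(h/2) − A(h)| = 2.191e-01.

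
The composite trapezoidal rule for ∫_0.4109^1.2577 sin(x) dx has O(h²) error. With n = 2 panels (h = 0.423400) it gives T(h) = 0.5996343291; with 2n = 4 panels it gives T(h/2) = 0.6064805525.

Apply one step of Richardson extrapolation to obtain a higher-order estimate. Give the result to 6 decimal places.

0.608763

Error is O(h^2); halving h shrinks it by 2^2 = 4.
4*0.6064805525 − 0.5996343291 = 1.8262878809
Denominator 4 − 1 = 3.
R = 1.8262878809/3 = 0.6087626270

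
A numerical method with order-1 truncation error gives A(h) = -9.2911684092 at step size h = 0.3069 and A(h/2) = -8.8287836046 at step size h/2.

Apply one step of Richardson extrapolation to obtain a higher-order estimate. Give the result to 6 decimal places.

Leading term ∝ h^1; use weight 2 = 2^1.
Difference of the inputs: -8.8287836046 − (-9.2911684092) = 0.4623848046
Divide by 2^1 − 1 = 1: 0.4623848046/1 = 0.4623848046
R = A(h/2) + (A(h/2) − A(h))/1 = -8.8287836046 + 0.4623848046 = -8.3663988000

-8.366399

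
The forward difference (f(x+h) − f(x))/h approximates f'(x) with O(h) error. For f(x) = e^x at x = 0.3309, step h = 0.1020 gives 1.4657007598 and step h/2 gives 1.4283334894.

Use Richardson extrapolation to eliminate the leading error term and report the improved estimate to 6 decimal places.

1.390966

Leading term ∝ h^1; use weight 2 = 2^1.
Numerator 2·A(h/2) − A(h) = 2·1.4283334894 − 1.4657007598 = 1.3909662190
1.3909662190 ÷ 1 = 1.3909662190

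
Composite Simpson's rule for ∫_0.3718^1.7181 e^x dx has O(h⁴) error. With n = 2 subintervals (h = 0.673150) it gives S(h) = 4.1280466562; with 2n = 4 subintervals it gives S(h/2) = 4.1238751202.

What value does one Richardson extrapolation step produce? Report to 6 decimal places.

Leading term ∝ h^4; use weight 16 = 2^4.
Top: 16(4.1238751202) − (4.1280466562) = 61.8539552670
R = 61.8539552670/15 = 4.1235970178

4.123597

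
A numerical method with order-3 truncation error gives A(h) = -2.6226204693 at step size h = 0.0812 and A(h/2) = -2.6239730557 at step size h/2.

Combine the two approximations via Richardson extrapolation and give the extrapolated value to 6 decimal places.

Error is O(h^3); halving h shrinks it by 2^3 = 8.
2^3*A(h/2) = -20.9917844456; minus A(h) gives -18.3691639763.
Divide by 2^3 − 1 = 7.
Extrapolated: (-18.3691639763) / 7 = -2.6241662823
Gap between inputs: 1.353e-03; correction applied: −0.0001932266.

-2.624166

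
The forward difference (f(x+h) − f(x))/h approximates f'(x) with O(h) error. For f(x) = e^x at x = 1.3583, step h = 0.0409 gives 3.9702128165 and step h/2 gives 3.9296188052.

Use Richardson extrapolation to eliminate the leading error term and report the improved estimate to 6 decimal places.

Leading term ∝ h^1; use weight 2 = 2^1.
Numerator 2×A(h/2) − A(h) = 2×3.9296188052 − 3.9702128165 = 3.8890247939
Divide by 2^1 − 1 = 1.
(2×3.9296188052 − 3.9702128165)/(2 − 1) = 3.8890247939

3.889025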